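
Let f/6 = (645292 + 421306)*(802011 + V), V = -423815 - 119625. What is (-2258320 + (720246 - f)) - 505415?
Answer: -1654749912237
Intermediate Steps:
V = -543440
f = 1654747868748 (f = 6*((645292 + 421306)*(802011 - 543440)) = 6*(1066598*258571) = 6*275791311458 = 1654747868748)
(-2258320 + (720246 - f)) - 505415 = (-2258320 + (720246 - 1*1654747868748)) - 505415 = (-2258320 + (720246 - 1654747868748)) - 505415 = (-2258320 - 1654747148502) - 505415 = -1654749406822 - 505415 = -1654749912237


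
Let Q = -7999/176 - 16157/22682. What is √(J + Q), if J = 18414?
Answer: √312388740939/4124 ≈ 135.53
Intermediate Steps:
Q = -761475/16496 (Q = -7999*1/176 - 16157*1/22682 = -7999/176 - 16157/22682 = -761475/16496 ≈ -46.161)
√(J + Q) = √(18414 - 761475/16496) = √(302995869/16496) = √312388740939/4124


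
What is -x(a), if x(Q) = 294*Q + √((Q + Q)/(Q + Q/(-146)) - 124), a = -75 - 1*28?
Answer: 30282 - 2*I*√641190/145 ≈ 30282.0 - 11.045*I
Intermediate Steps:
a = -103 (a = -75 - 28 = -103)
x(Q) = 294*Q + 2*I*√641190/145 (x(Q) = 294*Q + √((2*Q)/(Q + Q*(-1/146)) - 124) = 294*Q + √((2*Q)/(Q - Q/146) - 124) = 294*Q + √((2*Q)/((145*Q/146)) - 124) = 294*Q + √((2*Q)*(146/(145*Q)) - 124) = 294*Q + √(292/145 - 124) = 294*Q + √(-17688/145) = 294*Q + 2*I*√641190/145)
-x(a) = -(294*(-103) + 2*I*√641190/145) = -(-30282 + 2*I*√641190/145) = 30282 - 2*I*√641190/145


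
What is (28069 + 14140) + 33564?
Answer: 75773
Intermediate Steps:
(28069 + 14140) + 33564 = 42209 + 33564 = 75773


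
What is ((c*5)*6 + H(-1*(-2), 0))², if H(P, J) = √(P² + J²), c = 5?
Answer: 23104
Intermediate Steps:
H(P, J) = √(J² + P²)
((c*5)*6 + H(-1*(-2), 0))² = ((5*5)*6 + √(0² + (-1*(-2))²))² = (25*6 + √(0 + 2²))² = (150 + √(0 + 4))² = (150 + √4)² = (150 + 2)² = 152² = 23104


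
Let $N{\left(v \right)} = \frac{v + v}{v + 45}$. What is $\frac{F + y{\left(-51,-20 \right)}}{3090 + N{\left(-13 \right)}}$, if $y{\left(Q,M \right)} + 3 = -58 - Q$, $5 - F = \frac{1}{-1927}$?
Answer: $- \frac{154144}{95245829} \approx -0.0016184$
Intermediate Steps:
$N{\left(v \right)} = \frac{2 v}{45 + v}$
$F = \frac{9636}{1927}$ ($F = 5 - \frac{1}{-1927} = 5 - - \frac{1}{1927} = 5 + \frac{1}{1927} = \frac{9636}{1927} \approx 5.0005$)
$y{\left(Q,M \right)} = -61 - Q$ ($y{\left(Q,M \right)} = -3 - \left(58 + Q\right) = -61 - Q$)
$\frac{F + y{\left(-51,-20 \right)}}{3090 + N{\left(-13 \right)}} = \frac{\frac{9636}{1927} - 10}{3090 + 2 \left(-13\right) \frac{1}{45 - 13}} = \frac{\frac{9636}{1927} + \left(-61 + 51\right)}{3090 + 2 \left(-13\right) \frac{1}{32}} = \frac{\frac{9636}{1927} - 10}{3090 + 2 \left(-13\right) \frac{1}{32}} = - \frac{9634}{1927 \left(3090 - \frac{13}{16}\right)} = - \frac{9634}{1927 \cdot \frac{49427}{16}} = \left(- \frac{9634}{1927}\right) \frac{16}{49427} = - \frac{154144}{95245829}$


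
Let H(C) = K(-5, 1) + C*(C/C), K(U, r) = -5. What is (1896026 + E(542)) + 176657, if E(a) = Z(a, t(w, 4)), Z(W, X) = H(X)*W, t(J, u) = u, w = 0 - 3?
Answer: 2072141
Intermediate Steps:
w = -3
H(C) = -5 + C (H(C) = -5 + C*(C/C) = -5 + C*1 = -5 + C)
Z(W, X) = W*(-5 + X) (Z(W, X) = (-5 + X)*W = W*(-5 + X))
E(a) = -a (E(a) = a*(-5 + 4) = a*(-1) = -a)
(1896026 + E(542)) + 176657 = (1896026 - 1*542) + 176657 = (1896026 - 542) + 176657 = 1895484 + 176657 = 2072141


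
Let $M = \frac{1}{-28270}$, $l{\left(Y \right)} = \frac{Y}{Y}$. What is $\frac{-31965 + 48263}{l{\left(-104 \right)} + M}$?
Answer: $\frac{460744460}{28269} \approx 16299.0$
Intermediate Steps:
$l{\left(Y \right)} = 1$
$M = - \frac{1}{28270} \approx -3.5373 \cdot 10^{-5}$
$\frac{-31965 + 48263}{l{\left(-104 \right)} + M} = \frac{-31965 + 48263}{1 - \frac{1}{28270}} = \frac{16298}{\frac{28269}{28270}} = 16298 \cdot \frac{28270}{28269} = \frac{460744460}{28269}$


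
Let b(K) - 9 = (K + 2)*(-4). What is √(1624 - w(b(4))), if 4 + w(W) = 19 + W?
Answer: 2*√406 ≈ 40.299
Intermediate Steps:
b(K) = 1 - 4*K (b(K) = 9 + (K + 2)*(-4) = 9 + (2 + K)*(-4) = 9 + (-8 - 4*K) = 1 - 4*K)
w(W) = 15 + W (w(W) = -4 + (19 + W) = 15 + W)
√(1624 - w(b(4))) = √(1624 - (15 + (1 - 4*4))) = √(1624 - (15 + (1 - 16))) = √(1624 - (15 - 15)) = √(1624 - 1*0) = √(1624 + 0) = √1624 = 2*√406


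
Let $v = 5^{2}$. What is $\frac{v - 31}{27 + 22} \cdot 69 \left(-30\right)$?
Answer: $\frac{12420}{49} \approx 253.47$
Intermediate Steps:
$v = 25$
$\frac{v - 31}{27 + 22} \cdot 69 \left(-30\right) = \frac{25 - 31}{27 + 22} \cdot 69 \left(-30\right) = - \frac{6}{49} \cdot 69 \left(-30\right) = \left(-6\right) \frac{1}{49} \cdot 69 \left(-30\right) = \left(- \frac{6}{49}\right) 69 \left(-30\right) = \left(- \frac{414}{49}\right) \left(-30\right) = \frac{12420}{49}$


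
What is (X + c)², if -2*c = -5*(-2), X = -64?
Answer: 4761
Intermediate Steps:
c = -5 (c = -(-5)*(-2)/2 = -½*10 = -5)
(X + c)² = (-64 - 5)² = (-69)² = 4761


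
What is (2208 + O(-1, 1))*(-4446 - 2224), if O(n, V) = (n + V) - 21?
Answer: -14587290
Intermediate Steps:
O(n, V) = -21 + V + n (O(n, V) = (V + n) - 21 = -21 + V + n)
(2208 + O(-1, 1))*(-4446 - 2224) = (2208 + (-21 + 1 - 1))*(-4446 - 2224) = (2208 - 21)*(-6670) = 2187*(-6670) = -14587290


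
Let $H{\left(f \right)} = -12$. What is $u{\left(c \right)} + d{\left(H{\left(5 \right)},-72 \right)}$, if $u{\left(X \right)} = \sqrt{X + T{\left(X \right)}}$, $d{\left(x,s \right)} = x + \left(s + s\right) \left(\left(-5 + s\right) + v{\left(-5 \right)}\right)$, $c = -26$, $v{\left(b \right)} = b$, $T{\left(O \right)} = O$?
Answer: $11796 + 2 i \sqrt{13} \approx 11796.0 + 7.2111 i$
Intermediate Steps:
$d{\left(x,s \right)} = x + 2 s \left(-10 + s\right)$ ($d{\left(x,s \right)} = x + \left(s + s\right) \left(\left(-5 + s\right) - 5\right) = x + 2 s \left(-10 + s\right)$)
$u{\left(X \right)} = \sqrt{2} \sqrt{X}$ ($u{\left(X \right)} = \sqrt{X + X} = \sqrt{2 X} = \sqrt{2} \sqrt{X}$)
$u{\left(c \right)} + d{\left(H{\left(5 \right)},-72 \right)} = \sqrt{2} \sqrt{-26} - \left(-1428 - 10368\right) = \sqrt{2} i \sqrt{26} + \left(-12 + 1440 + 2 \cdot 5184\right) = 2 i \sqrt{13} + \left(-12 + 1440 + 10368\right) = 2 i \sqrt{13} + 11796 = 11796 + 2 i \sqrt{13}$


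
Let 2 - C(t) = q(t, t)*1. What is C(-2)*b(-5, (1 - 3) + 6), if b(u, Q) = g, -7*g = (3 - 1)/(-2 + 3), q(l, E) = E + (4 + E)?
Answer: -4/7 ≈ -0.57143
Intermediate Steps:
q(l, E) = 4 + 2*E
g = -2/7 (g = -(3 - 1)/(7*(-2 + 3)) = -2/(7*1) = -2/7 ≈ -0.28571)
b(u, Q) = -2/7
C(t) = -2 - 2*t (C(t) = 2 - (4 + 2*t) = 2 + (-4 - 2*t) = -2 - 2*t)
C(-2)*b(-5, (1 - 3) + 6) = (-2 - 2*(-2))*(-2/7) = (-2 + 4)*(-2/7) = 2*(-2/7) = -4/7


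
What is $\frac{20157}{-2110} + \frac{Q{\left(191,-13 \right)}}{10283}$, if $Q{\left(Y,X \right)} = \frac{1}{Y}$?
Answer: $- \frac{39589414211}{4144151830} \approx -9.5531$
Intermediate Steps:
$\frac{20157}{-2110} + \frac{Q{\left(191,-13 \right)}}{10283} = \frac{20157}{-2110} + \frac{1}{191 \cdot 10283} = 20157 \left(- \frac{1}{2110}\right) + \frac{1}{191} \cdot \frac{1}{10283} = - \frac{20157}{2110} + \frac{1}{1964053} = - \frac{39589414211}{4144151830}$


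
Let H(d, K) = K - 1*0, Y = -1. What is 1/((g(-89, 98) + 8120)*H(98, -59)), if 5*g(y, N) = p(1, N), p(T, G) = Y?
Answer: -5/2395341 ≈ -2.0874e-6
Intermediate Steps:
p(T, G) = -1
g(y, N) = -1/5 (g(y, N) = (1/5)*(-1) = -1/5)
H(d, K) = K (H(d, K) = K + 0 = K)
1/((g(-89, 98) + 8120)*H(98, -59)) = 1/((-1/5 + 8120)*(-59)) = -1/59/(40599/5) = (5/40599)*(-1/59) = -5/2395341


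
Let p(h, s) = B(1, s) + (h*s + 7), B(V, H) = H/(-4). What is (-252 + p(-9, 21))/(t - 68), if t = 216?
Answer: -1757/592 ≈ -2.9679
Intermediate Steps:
B(V, H) = -H/4 (B(V, H) = H*(-¼) = -H/4)
p(h, s) = 7 - s/4 + h*s (p(h, s) = -s/4 + (h*s + 7) = -s/4 + (7 + h*s) = 7 - s/4 + h*s)
(-252 + p(-9, 21))/(t - 68) = (-252 + (7 - ¼*21 - 9*21))/(216 - 68) = (-252 + (7 - 21/4 - 189))/148 = (-252 - 749/4)*(1/148) = -1757/4*1/148 = -1757/592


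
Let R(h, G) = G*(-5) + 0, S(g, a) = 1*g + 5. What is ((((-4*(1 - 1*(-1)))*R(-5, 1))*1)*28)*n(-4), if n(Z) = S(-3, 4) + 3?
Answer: 5600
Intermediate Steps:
S(g, a) = 5 + g (S(g, a) = g + 5 = 5 + g)
R(h, G) = -5*G (R(h, G) = -5*G + 0 = -5*G)
n(Z) = 5 (n(Z) = (5 - 3) + 3 = 2 + 3 = 5)
((((-4*(1 - 1*(-1)))*R(-5, 1))*1)*28)*n(-4) = ((((-4*(1 - 1*(-1)))*(-5*1))*1)*28)*5 = (((-4*(1 + 1)*(-5))*1)*28)*5 = (((-4*2*(-5))*1)*28)*5 = ((-8*(-5)*1)*28)*5 = ((40*1)*28)*5 = (40*28)*5 = 1120*5 = 5600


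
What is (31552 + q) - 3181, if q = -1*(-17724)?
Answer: 46095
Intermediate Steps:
q = 17724
(31552 + q) - 3181 = (31552 + 17724) - 3181 = 49276 - 3181 = 46095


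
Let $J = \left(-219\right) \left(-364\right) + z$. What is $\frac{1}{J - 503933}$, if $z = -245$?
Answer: $- \frac{1}{424462} \approx -2.3559 \cdot 10^{-6}$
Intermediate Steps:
$J = 79471$ ($J = \left(-219\right) \left(-364\right) - 245 = 79716 - 245 = 79471$)
$\frac{1}{J - 503933} = \frac{1}{79471 - 503933} = \frac{1}{-424462} = - \frac{1}{424462}$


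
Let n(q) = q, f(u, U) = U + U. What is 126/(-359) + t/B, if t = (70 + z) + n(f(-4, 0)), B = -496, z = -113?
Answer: -47059/178064 ≈ -0.26428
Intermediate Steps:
f(u, U) = 2*U
t = -43 (t = (70 - 113) + 2*0 = -43 + 0 = -43)
126/(-359) + t/B = 126/(-359) - 43/(-496) = 126*(-1/359) - 43*(-1/496) = -126/359 + 43/496 = -47059/178064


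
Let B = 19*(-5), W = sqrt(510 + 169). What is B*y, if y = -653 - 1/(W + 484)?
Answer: 14489995175/233577 - 95*sqrt(679)/233577 ≈ 62035.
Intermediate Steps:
W = sqrt(679) ≈ 26.058
y = -653 - 1/(484 + sqrt(679)) (y = -653 - 1/(sqrt(679) + 484) = -653 - 1/(484 + sqrt(679)) ≈ -653.00)
B = -95
B*y = -95*(-152526265/233577 + sqrt(679)/233577) = 14489995175/233577 - 95*sqrt(679)/233577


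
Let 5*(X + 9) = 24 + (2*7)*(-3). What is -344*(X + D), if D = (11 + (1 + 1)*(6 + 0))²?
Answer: -888208/5 ≈ -1.7764e+5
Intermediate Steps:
X = -63/5 (X = -9 + (24 + (2*7)*(-3))/5 = -9 + (24 + 14*(-3))/5 = -9 + (24 - 42)/5 = -9 + (⅕)*(-18) = -9 - 18/5 = -63/5 ≈ -12.600)
D = 529 (D = (11 + 2*6)² = (11 + 12)² = 23² = 529)
-344*(X + D) = -344*(-63/5 + 529) = -344*2582/5 = -888208/5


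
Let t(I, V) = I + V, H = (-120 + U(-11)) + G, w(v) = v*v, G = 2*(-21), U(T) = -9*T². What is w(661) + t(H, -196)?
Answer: 435474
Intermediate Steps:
G = -42
w(v) = v²
H = -1251 (H = (-120 - 9*(-11)²) - 42 = (-120 - 9*121) - 42 = (-120 - 1089) - 42 = -1209 - 42 = -1251)
w(661) + t(H, -196) = 661² + (-1251 - 196) = 436921 - 1447 = 435474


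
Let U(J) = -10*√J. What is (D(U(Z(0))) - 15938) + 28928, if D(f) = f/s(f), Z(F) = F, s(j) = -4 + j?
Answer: 12990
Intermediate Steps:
D(f) = f/(-4 + f)
(D(U(Z(0))) - 15938) + 28928 = ((-10*√0)/(-4 - 10*√0) - 15938) + 28928 = ((-10*0)/(-4 - 10*0) - 15938) + 28928 = (0/(-4 + 0) - 15938) + 28928 = (0/(-4) - 15938) + 28928 = (0*(-¼) - 15938) + 28928 = (0 - 15938) + 28928 = -15938 + 28928 = 12990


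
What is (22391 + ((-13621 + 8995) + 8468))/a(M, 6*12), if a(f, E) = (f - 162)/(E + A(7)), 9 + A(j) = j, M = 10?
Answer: -918155/76 ≈ -12081.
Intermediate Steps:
A(j) = -9 + j
a(f, E) = (-162 + f)/(-2 + E) (a(f, E) = (f - 162)/(E + (-9 + 7)) = (-162 + f)/(E - 2) = (-162 + f)/(-2 + E))
(22391 + ((-13621 + 8995) + 8468))/a(M, 6*12) = (22391 + ((-13621 + 8995) + 8468))/(((-162 + 10)/(-2 + 6*12))) = (22391 + (-4626 + 8468))/((-152/(-2 + 72))) = (22391 + 3842)/((-152/70)) = 26233/(((1/70)*(-152))) = 26233/(-76/35) = 26233*(-35/76) = -918155/76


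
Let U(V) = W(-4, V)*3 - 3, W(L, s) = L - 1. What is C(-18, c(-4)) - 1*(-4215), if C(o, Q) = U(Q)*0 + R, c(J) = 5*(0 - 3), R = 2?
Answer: 4217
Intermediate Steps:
W(L, s) = -1 + L
U(V) = -18 (U(V) = (-1 - 4)*3 - 3 = -5*3 - 3 = -15 - 3 = -18)
c(J) = -15 (c(J) = 5*(-3) = -15)
C(o, Q) = 2 (C(o, Q) = -18*0 + 2 = 0 + 2 = 2)
C(-18, c(-4)) - 1*(-4215) = 2 - 1*(-4215) = 2 + 4215 = 4217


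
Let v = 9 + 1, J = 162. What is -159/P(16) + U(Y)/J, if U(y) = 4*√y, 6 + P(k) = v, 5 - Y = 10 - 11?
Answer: -159/4 + 2*√6/81 ≈ -39.690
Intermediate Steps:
v = 10
Y = 6 (Y = 5 - (10 - 11) = 5 - 1*(-1) = 5 + 1 = 6)
P(k) = 4 (P(k) = -6 + 10 = 4)
-159/P(16) + U(Y)/J = -159/4 + (4*√6)/162 = -159*¼ + (4*√6)*(1/162) = -159/4 + 2*√6/81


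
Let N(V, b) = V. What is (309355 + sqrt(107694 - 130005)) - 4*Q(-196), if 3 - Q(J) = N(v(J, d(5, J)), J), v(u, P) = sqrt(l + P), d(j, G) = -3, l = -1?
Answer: 309343 + 8*I + 3*I*sqrt(2479) ≈ 3.0934e+5 + 157.37*I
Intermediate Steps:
v(u, P) = sqrt(-1 + P)
Q(J) = 3 - 2*I (Q(J) = 3 - sqrt(-1 - 3) = 3 - sqrt(-4) = 3 - 2*I)
(309355 + sqrt(107694 - 130005)) - 4*Q(-196) = (309355 + sqrt(107694 - 130005)) - 4*(3 - 2*I) = (309355 + sqrt(-22311)) + (-12 + 8*I) = (309355 + 3*I*sqrt(2479)) + (-12 + 8*I) = 309343 + 8*I + 3*I*sqrt(2479)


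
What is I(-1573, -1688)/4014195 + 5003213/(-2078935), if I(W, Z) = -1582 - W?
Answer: -267785217586/111270006431 ≈ -2.4066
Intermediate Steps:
I(-1573, -1688)/4014195 + 5003213/(-2078935) = (-1582 - 1*(-1573))/4014195 + 5003213/(-2078935) = (-1582 + 1573)*(1/4014195) + 5003213*(-1/2078935) = -9*1/4014195 - 5003213/2078935 = -3/1338065 - 5003213/2078935 = -267785217586/111270006431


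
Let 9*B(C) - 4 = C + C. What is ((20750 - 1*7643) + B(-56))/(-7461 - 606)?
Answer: -4365/2689 ≈ -1.6233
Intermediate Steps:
B(C) = 4/9 + 2*C/9 (B(C) = 4/9 + (C + C)/9 = 4/9 + (2*C)/9 = 4/9 + 2*C/9)
((20750 - 1*7643) + B(-56))/(-7461 - 606) = ((20750 - 1*7643) + (4/9 + (2/9)*(-56)))/(-7461 - 606) = ((20750 - 7643) + (4/9 - 112/9))/(-8067) = (13107 - 12)*(-1/8067) = 13095*(-1/8067) = -4365/2689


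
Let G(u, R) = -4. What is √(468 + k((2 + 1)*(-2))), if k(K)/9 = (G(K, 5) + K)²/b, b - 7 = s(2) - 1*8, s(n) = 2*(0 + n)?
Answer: 16*√3 ≈ 27.713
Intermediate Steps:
s(n) = 2*n
b = 3 (b = 7 + (2*2 - 1*8) = 7 + (4 - 8) = 7 - 4 = 3)
k(K) = 3*(-4 + K)² (k(K) = 9*((-4 + K)²/3) = 3*(-4 + K)²)
√(468 + k((2 + 1)*(-2))) = √(468 + 3*(-4 + (2 + 1)*(-2))²) = √(468 + 3*(-4 + 3*(-2))²) = √(468 + 3*(-4 - 6)²) = √(468 + 3*(-10)²) = √(468 + 3*100) = √(468 + 300) = √768 = 16*√3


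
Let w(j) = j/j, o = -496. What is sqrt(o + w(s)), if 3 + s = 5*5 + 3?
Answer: 3*I*sqrt(55) ≈ 22.249*I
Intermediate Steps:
s = 25 (s = -3 + (5*5 + 3) = -3 + (25 + 3) = -3 + 28 = 25)
w(j) = 1
sqrt(o + w(s)) = sqrt(-496 + 1) = sqrt(-495) = 3*I*sqrt(55)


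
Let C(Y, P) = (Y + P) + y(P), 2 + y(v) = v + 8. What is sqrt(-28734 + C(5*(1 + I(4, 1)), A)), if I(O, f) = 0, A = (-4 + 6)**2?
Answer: I*sqrt(28715) ≈ 169.46*I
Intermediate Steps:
A = 4 (A = 2**2 = 4)
y(v) = 6 + v (y(v) = -2 + (v + 8) = -2 + (8 + v) = 6 + v)
C(Y, P) = 6 + Y + 2*P (C(Y, P) = (Y + P) + (6 + P) = (P + Y) + (6 + P) = 6 + Y + 2*P)
sqrt(-28734 + C(5*(1 + I(4, 1)), A)) = sqrt(-28734 + (6 + 5*(1 + 0) + 2*4)) = sqrt(-28734 + (6 + 5*1 + 8)) = sqrt(-28734 + (6 + 5 + 8)) = sqrt(-28734 + 19) = sqrt(-28715) = I*sqrt(28715)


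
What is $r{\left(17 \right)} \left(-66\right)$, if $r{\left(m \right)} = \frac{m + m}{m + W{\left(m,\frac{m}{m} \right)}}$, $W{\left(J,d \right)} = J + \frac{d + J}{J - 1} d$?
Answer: $- \frac{17952}{281} \approx -63.886$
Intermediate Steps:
$W{\left(J,d \right)} = J + \frac{d \left(J + d\right)}{-1 + J}$ ($W{\left(J,d \right)} = J + \frac{J + d}{-1 + J} d = J + \frac{d \left(J + d\right)}{-1 + J}$)
$r{\left(m \right)} = \frac{2 m}{m + \frac{1 + m^{2}}{-1 + m}}$ ($r{\left(m \right)} = \frac{m + m}{m + \frac{m^{2} + \left(\frac{m}{m}\right)^{2} - m + m \frac{m}{m}}{-1 + m}} = \frac{2 m}{m + \frac{m^{2} + 1^{2} - m + m 1}{-1 + m}} = \frac{2 m}{m + \frac{m^{2} + 1 - m + m}{-1 + m}} = \frac{2 m}{m + \frac{1 + m^{2}}{-1 + m}}$)
$r{\left(17 \right)} \left(-66\right) = 2 \cdot 17 \frac{1}{1 - 17 + 2 \cdot 17^{2}} \left(-1 + 17\right) \left(-66\right) = 2 \cdot 17 \frac{1}{1 - 17 + 2 \cdot 289} \cdot 16 \left(-66\right) = 2 \cdot 17 \frac{1}{1 - 17 + 578} \cdot 16 \left(-66\right) = 2 \cdot 17 \cdot \frac{1}{562} \cdot 16 \left(-66\right) = \frac{272}{281} \left(-66\right) = - \frac{17952}{281}$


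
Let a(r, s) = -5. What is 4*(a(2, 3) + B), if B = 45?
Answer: 160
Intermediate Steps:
4*(a(2, 3) + B) = 4*(-5 + 45) = 4*40 = 160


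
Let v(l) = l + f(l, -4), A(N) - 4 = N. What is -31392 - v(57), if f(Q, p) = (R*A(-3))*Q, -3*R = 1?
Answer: -31430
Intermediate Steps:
R = -⅓ (R = -⅓*1 = -⅓ ≈ -0.33333)
A(N) = 4 + N
f(Q, p) = -Q/3 (f(Q, p) = (-(4 - 3)/3)*Q = (-⅓*1)*Q = -Q/3)
v(l) = 2*l/3 (v(l) = l - l/3 = 2*l/3)
-31392 - v(57) = -31392 - 2*57/3 = -31392 - 1*38 = -31392 - 38 = -31430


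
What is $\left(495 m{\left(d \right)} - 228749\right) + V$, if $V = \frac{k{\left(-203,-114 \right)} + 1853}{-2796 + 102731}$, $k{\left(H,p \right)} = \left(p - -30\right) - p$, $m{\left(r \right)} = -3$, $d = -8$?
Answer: $- \frac{23008432907}{99935} \approx -2.3023 \cdot 10^{5}$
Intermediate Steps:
$k{\left(H,p \right)} = 30$ ($k{\left(H,p \right)} = \left(p + 30\right) - p = \left(30 + p\right) - p = 30$)
$V = \frac{1883}{99935}$ ($V = \frac{30 + 1853}{-2796 + 102731} = \frac{1883}{99935} \approx 0.018842$)
$\left(495 m{\left(d \right)} - 228749\right) + V = \left(495 \left(-3\right) - 228749\right) + \frac{1883}{99935} = \left(-1485 - 228749\right) + \frac{1883}{99935} = -230234 + \frac{1883}{99935} = - \frac{23008432907}{99935}$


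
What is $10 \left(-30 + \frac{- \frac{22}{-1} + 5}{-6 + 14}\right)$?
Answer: $- \frac{1065}{4} \approx -266.25$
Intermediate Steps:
$10 \left(-30 + \frac{- \frac{22}{-1} + 5}{-6 + 14}\right) = 10 \left(-30 + \frac{\left(-22\right) \left(-1\right) + 5}{8}\right) = 10 \left(-30 + \left(22 + 5\right) \frac{1}{8}\right) = 10 \left(-30 + 27 \cdot \frac{1}{8}\right) = 10 \left(-30 + \frac{27}{8}\right) = 10 \left(- \frac{213}{8}\right) = - \frac{1065}{4}$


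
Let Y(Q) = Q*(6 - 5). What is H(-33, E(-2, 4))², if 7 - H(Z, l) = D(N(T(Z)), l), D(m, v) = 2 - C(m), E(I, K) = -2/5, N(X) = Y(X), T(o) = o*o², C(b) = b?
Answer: 1291108624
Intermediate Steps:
T(o) = o³
Y(Q) = Q (Y(Q) = Q*1 = Q)
N(X) = X
E(I, K) = -⅖ (E(I, K) = -2*⅕ = -⅖)
D(m, v) = 2 - m
H(Z, l) = 5 + Z³ (H(Z, l) = 7 - (2 - Z³) = 7 + (-2 + Z³) = 5 + Z³)
H(-33, E(-2, 4))² = (5 + (-33)³)² = (5 - 35937)² = (-35932)² = 1291108624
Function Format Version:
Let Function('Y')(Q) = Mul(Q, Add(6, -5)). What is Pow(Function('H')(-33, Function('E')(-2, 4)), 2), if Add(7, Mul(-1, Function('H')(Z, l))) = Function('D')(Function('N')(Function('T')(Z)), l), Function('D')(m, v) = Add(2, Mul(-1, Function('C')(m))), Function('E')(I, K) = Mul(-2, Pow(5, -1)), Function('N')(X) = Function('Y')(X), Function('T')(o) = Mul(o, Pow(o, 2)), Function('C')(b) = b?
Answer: 1291108624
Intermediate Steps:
Function('T')(o) = Pow(o, 3)
Function('Y')(Q) = Q (Function('Y')(Q) = Mul(Q, 1) = Q)
Function('N')(X) = X
Function('E')(I, K) = Rational(-2, 5) (Function('E')(I, K) = Mul(-2, Rational(1, 5)) = Rational(-2, 5))
Function('D')(m, v) = Add(2, Mul(-1, m))
Function('H')(Z, l) = Add(5, Pow(Z, 3)) (Function('H')(Z, l) = Add(7, Mul(-1, Add(2, Mul(-1, Pow(Z, 3))))) = Add(7, Add(-2, Pow(Z, 3))) = Add(5, Pow(Z, 3)))
Pow(Function('H')(-33, Function('E')(-2, 4)), 2) = Pow(Add(5, Pow(-33, 3)), 2) = Pow(Add(5, -35937), 2) = Pow(-35932, 2) = 1291108624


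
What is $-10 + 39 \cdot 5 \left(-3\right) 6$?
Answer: $-3520$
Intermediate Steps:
$-10 + 39 \cdot 5 \left(-3\right) 6 = -10 + 39 \left(\left(-15\right) 6\right) = -10 + 39 \left(-90\right) = -10 - 3510 = -3520$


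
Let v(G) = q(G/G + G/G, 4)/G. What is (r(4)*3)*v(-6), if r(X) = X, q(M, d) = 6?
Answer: -12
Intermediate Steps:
v(G) = 6/G
(r(4)*3)*v(-6) = (4*3)*(6/(-6)) = 12*(6*(-⅙)) = 12*(-1) = -12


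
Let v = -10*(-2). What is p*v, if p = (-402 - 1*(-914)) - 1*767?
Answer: -5100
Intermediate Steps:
v = 20
p = -255 (p = (-402 + 914) - 767 = 512 - 767 = -255)
p*v = -255*20 = -5100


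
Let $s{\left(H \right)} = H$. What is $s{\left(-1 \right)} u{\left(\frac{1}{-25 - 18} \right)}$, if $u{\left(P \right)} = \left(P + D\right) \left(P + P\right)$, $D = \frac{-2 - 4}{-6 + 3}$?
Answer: $\frac{170}{1849} \approx 0.091942$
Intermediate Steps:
$D = 2$ ($D = - \frac{6}{-3} = \left(-6\right) \left(- \frac{1}{3}\right) = 2$)
$u{\left(P \right)} = 2 P \left(2 + P\right)$ ($u{\left(P \right)} = \left(P + 2\right) \left(P + P\right) = \left(2 + P\right) 2 P = 2 P \left(2 + P\right)$)
$s{\left(-1 \right)} u{\left(\frac{1}{-25 - 18} \right)} = - \frac{2 \left(2 + \frac{1}{-25 - 18}\right)}{-25 - 18} = - \frac{2 \left(2 + \frac{1}{-43}\right)}{-43} = - \frac{2 \left(-1\right) \left(2 - \frac{1}{43}\right)}{43} = - \frac{2 \left(-1\right) 85}{43 \cdot 43} = \left(-1\right) \left(- \frac{170}{1849}\right) = \frac{170}{1849}$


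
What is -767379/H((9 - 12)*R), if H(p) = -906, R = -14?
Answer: 255793/302 ≈ 847.00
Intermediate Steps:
-767379/H((9 - 12)*R) = -767379/(-906) = -767379*(-1/906) = 255793/302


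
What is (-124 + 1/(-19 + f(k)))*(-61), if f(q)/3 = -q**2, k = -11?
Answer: 2889509/382 ≈ 7564.2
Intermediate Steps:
f(q) = -3*q**2 (f(q) = 3*(-q**2) = -3*q**2)
(-124 + 1/(-19 + f(k)))*(-61) = (-124 + 1/(-19 - 3*(-11)**2))*(-61) = (-124 + 1/(-19 - 3*121))*(-61) = (-124 + 1/(-19 - 363))*(-61) = (-124 + 1/(-382))*(-61) = (-124 - 1/382)*(-61) = -47369/382*(-61) = 2889509/382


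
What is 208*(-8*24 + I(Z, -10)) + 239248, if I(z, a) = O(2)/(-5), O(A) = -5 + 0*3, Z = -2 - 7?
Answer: 199520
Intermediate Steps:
Z = -9
O(A) = -5 (O(A) = -5 + 0 = -5)
I(z, a) = 1 (I(z, a) = -5/(-5) = -5*(-⅕) = 1)
208*(-8*24 + I(Z, -10)) + 239248 = 208*(-8*24 + 1) + 239248 = 208*(-192 + 1) + 239248 = 208*(-191) + 239248 = -39728 + 239248 = 199520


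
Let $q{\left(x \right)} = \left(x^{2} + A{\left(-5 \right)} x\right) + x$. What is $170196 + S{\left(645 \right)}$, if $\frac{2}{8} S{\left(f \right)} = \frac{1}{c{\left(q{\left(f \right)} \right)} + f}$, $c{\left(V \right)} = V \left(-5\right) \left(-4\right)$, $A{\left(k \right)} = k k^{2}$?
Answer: $\frac{1143980072824}{6721545} \approx 1.702 \cdot 10^{5}$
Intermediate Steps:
$A{\left(k \right)} = k^{3}$
$q{\left(x \right)} = x^{2} - 124 x$ ($q{\left(x \right)} = \left(x^{2} + \left(-5\right)^{3} x\right) + x = \left(x^{2} - 125 x\right) + x = x^{2} - 124 x$)
$c{\left(V \right)} = 20 V$ ($c{\left(V \right)} = - 5 V \left(-4\right) = 20 V$)
$S{\left(f \right)} = \frac{4}{f + 20 f \left(-124 + f\right)}$ ($S{\left(f \right)} = \frac{4}{20 f \left(-124 + f\right) + f} = \frac{4}{f + 20 f \left(-124 + f\right)}$)
$170196 + S{\left(645 \right)} = 170196 + \frac{4}{645 \left(-2479 + 20 \cdot 645\right)} = 170196 + 4 \cdot \frac{1}{645} \frac{1}{-2479 + 12900} = 170196 + 4 \cdot \frac{1}{645} \cdot \frac{1}{10421} = 170196 + \frac{4}{6721545} = \frac{1143980072824}{6721545}$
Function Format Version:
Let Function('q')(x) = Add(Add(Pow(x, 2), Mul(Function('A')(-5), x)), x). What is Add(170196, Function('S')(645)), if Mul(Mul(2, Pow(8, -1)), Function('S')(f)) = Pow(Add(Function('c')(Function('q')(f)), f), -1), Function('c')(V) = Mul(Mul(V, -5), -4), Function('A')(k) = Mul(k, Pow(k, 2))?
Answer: Rational(1143980072824, 6721545) ≈ 1.7020e+5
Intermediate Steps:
Function('A')(k) = Pow(k, 3)
Function('q')(x) = Add(Pow(x, 2), Mul(-124, x)) (Function('q')(x) = Add(Add(Pow(x, 2), Mul(Pow(-5, 3), x)), x) = Add(Add(Pow(x, 2), Mul(-125, x)), x) = Add(Pow(x, 2), Mul(-124, x)))
Function('c')(V) = Mul(20, V) (Function('c')(V) = Mul(Mul(-5, V), -4) = Mul(20, V))
Function('S')(f) = Mul(4, Pow(Add(f, Mul(20, f, Add(-124, f))), -1)) (Function('S')(f) = Mul(4, Pow(Add(Mul(20, Mul(f, Add(-124, f))), f), -1)) = Mul(4, Pow(Add(Mul(20, f, Add(-124, f)), f), -1)) = Mul(4, Pow(Add(f, Mul(20, f, Add(-124, f))), -1)))
Add(170196, Function('S')(645)) = Add(170196, Mul(4, Pow(645, -1), Pow(Add(-2479, Mul(20, 645)), -1))) = Add(170196, Mul(4, Rational(1, 645), Pow(Add(-2479, 12900), -1))) = Add(170196, Mul(4, Rational(1, 645), Pow(10421, -1))) = Add(170196, Mul(4, Rational(1, 645), Rational(1, 10421))) = Add(170196, Rational(4, 6721545)) = Rational(1143980072824, 6721545)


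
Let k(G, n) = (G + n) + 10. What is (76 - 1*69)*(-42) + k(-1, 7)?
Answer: -278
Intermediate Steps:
k(G, n) = 10 + G + n
(76 - 1*69)*(-42) + k(-1, 7) = (76 - 1*69)*(-42) + (10 - 1 + 7) = (76 - 69)*(-42) + 16 = 7*(-42) + 16 = -294 + 16 = -278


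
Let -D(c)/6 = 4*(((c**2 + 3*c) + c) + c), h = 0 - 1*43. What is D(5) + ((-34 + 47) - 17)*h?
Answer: -1028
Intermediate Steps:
h = -43 (h = 0 - 43 = -43)
D(c) = -120*c - 24*c**2 (D(c) = -24*(((c**2 + 3*c) + c) + c) = -24*((c**2 + 4*c) + c) = -24*(c**2 + 5*c) = -6*(4*c**2 + 20*c) = -120*c - 24*c**2)
D(5) + ((-34 + 47) - 17)*h = -24*5*(5 + 5) + ((-34 + 47) - 17)*(-43) = -24*5*10 + (13 - 17)*(-43) = -1200 - 4*(-43) = -1200 + 172 = -1028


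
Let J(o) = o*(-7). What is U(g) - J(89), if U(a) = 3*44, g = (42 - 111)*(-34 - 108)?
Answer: 755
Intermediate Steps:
J(o) = -7*o
g = 9798 (g = -69*(-142) = 9798)
U(a) = 132
U(g) - J(89) = 132 - (-7)*89 = 132 - 1*(-623) = 132 + 623 = 755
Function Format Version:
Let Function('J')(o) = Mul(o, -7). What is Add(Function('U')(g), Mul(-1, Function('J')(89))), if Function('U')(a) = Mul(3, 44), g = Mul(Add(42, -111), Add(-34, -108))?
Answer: 755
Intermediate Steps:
Function('J')(o) = Mul(-7, o)
g = 9798 (g = Mul(-69, -142) = 9798)
Function('U')(a) = 132
Add(Function('U')(g), Mul(-1, Function('J')(89))) = Add(132, Mul(-1, Mul(-7, 89))) = Add(132, Mul(-1, -623)) = Add(132, 623) = 755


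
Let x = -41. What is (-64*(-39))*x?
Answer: -102336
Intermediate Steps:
(-64*(-39))*x = -64*(-39)*(-41) = 2496*(-41) = -102336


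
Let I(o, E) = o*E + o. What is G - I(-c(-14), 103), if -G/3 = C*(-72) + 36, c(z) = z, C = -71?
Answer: -16900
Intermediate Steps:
I(o, E) = o + E*o (I(o, E) = E*o + o = o + E*o)
G = -15444 (G = -3*(-71*(-72) + 36) = -3*(5112 + 36) = -3*5148 = -15444)
G - I(-c(-14), 103) = -15444 - (-1*(-14))*(1 + 103) = -15444 - 14*104 = -15444 - 1*1456 = -15444 - 1456 = -16900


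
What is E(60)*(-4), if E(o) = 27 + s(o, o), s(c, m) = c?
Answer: -348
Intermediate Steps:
E(o) = 27 + o
E(60)*(-4) = (27 + 60)*(-4) = 87*(-4) = -348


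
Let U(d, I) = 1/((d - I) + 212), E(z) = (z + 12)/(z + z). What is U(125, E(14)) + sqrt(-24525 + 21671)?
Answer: 14/4705 + I*sqrt(2854) ≈ 0.0029756 + 53.423*I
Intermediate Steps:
E(z) = (12 + z)/(2*z) (E(z) = (12 + z)/((2*z)) = (12 + z)*(1/(2*z)) = (12 + z)/(2*z))
U(d, I) = 1/(212 + d - I)
U(125, E(14)) + sqrt(-24525 + 21671) = 1/(212 + 125 - (12 + 14)/(2*14)) + sqrt(-24525 + 21671) = 1/(212 + 125 - 26/(2*14)) + sqrt(-2854) = 1/(212 + 125 - 1*13/14) + I*sqrt(2854) = 1/(212 + 125 - 13/14) + I*sqrt(2854) = 1/(4705/14) + I*sqrt(2854) = 14/4705 + I*sqrt(2854)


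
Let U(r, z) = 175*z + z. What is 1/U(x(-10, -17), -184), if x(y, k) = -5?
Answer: -1/32384 ≈ -3.0879e-5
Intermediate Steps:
U(r, z) = 176*z
1/U(x(-10, -17), -184) = 1/(176*(-184)) = 1/(-32384) = -1/32384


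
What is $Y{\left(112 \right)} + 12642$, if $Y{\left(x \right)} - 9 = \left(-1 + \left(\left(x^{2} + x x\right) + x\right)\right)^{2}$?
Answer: $635002252$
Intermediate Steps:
$Y{\left(x \right)} = 9 + \left(-1 + x + 2 x^{2}\right)^{2}$ ($Y{\left(x \right)} = 9 + \left(-1 + \left(\left(x^{2} + x x\right) + x\right)\right)^{2} = 9 + \left(-1 + \left(\left(x^{2} + x^{2}\right) + x\right)\right)^{2} = 9 + \left(-1 + \left(2 x^{2} + x\right)\right)^{2} = 9 + \left(-1 + \left(x + 2 x^{2}\right)\right)^{2} = 9 + \left(-1 + x + 2 x^{2}\right)^{2}$)
$Y{\left(112 \right)} + 12642 = \left(9 + \left(-1 + 112 + 2 \cdot 112^{2}\right)^{2}\right) + 12642 = \left(9 + \left(-1 + 112 + 2 \cdot 12544\right)^{2}\right) + 12642 = \left(9 + \left(-1 + 112 + 25088\right)^{2}\right) + 12642 = \left(9 + 25199^{2}\right) + 12642 = \left(9 + 634989601\right) + 12642 = 634989610 + 12642 = 635002252$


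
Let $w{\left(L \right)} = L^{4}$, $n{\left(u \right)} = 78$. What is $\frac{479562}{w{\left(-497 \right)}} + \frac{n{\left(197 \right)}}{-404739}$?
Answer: $- \frac{1521650450000}{8231507051125953} \approx -0.00018486$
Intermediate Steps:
$\frac{479562}{w{\left(-497 \right)}} + \frac{n{\left(197 \right)}}{-404739} = \frac{479562}{\left(-497\right)^{4}} + \frac{78}{-404739} = \frac{479562}{61013446081} + 78 \left(- \frac{1}{404739}\right) = 479562 \cdot \frac{1}{61013446081} - \frac{26}{134913} = \frac{479562}{61013446081} - \frac{26}{134913} = - \frac{1521650450000}{8231507051125953}$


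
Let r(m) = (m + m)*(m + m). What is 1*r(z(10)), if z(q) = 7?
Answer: 196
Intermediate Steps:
r(m) = 4*m**2 (r(m) = (2*m)*(2*m) = 4*m**2)
1*r(z(10)) = 1*(4*7**2) = 1*(4*49) = 1*196 = 196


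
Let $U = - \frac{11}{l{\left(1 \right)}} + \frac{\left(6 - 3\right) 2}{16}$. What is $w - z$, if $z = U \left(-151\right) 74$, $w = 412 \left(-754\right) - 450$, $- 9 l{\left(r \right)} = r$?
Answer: $\frac{3197273}{4} \approx 7.9932 \cdot 10^{5}$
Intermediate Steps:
$l{\left(r \right)} = - \frac{r}{9}$
$U = \frac{795}{8}$ ($U = - \frac{11}{\left(- \frac{1}{9}\right) 1} + \frac{\left(6 - 3\right) 2}{16} = - \frac{11}{- \frac{1}{9}} + 3 \cdot 2 \cdot \frac{1}{16} = \left(-11\right) \left(-9\right) + 6 \cdot \frac{1}{16} = 99 + \frac{3}{8} = \frac{795}{8} \approx 99.375$)
$w = -311098$ ($w = -310648 - 450 = -311098$)
$z = - \frac{4441665}{4}$ ($z = \frac{795}{8} \left(-151\right) 74 = \left(- \frac{120045}{8}\right) 74 = - \frac{4441665}{4} \approx -1.1104 \cdot 10^{6}$)
$w - z = -311098 - - \frac{4441665}{4} = -311098 + \frac{4441665}{4} = \frac{3197273}{4}$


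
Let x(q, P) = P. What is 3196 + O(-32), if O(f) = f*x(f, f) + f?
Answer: 4188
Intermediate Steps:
O(f) = f + f² (O(f) = f*f + f = f² + f = f + f²)
3196 + O(-32) = 3196 - 32*(1 - 32) = 3196 - 32*(-31) = 3196 + 992 = 4188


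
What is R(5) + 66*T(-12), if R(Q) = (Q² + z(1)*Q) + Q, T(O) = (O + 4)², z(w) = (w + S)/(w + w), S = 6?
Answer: 8543/2 ≈ 4271.5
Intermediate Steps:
z(w) = (6 + w)/(2*w) (z(w) = (w + 6)/(w + w) = (6 + w)/((2*w)) = (6 + w)*(1/(2*w)) = (6 + w)/(2*w))
T(O) = (4 + O)²
R(Q) = Q² + 9*Q/2 (R(Q) = (Q² + ((½)*(6 + 1)/1)*Q) + Q = (Q² + ((½)*1*7)*Q) + Q = (Q² + 7*Q/2) + Q = Q² + 9*Q/2)
R(5) + 66*T(-12) = (½)*5*(9 + 2*5) + 66*(4 - 12)² = (½)*5*(9 + 10) + 66*(-8)² = (½)*5*19 + 66*64 = 95/2 + 4224 = 8543/2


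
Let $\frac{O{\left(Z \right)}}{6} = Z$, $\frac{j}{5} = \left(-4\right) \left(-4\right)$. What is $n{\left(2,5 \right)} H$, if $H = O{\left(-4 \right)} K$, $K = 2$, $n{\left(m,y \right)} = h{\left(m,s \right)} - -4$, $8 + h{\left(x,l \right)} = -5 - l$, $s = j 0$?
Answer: $432$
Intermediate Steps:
$j = 80$ ($j = 5 \left(\left(-4\right) \left(-4\right)\right) = 5 \cdot 16 = 80$)
$s = 0$ ($s = 80 \cdot 0 = 0$)
$O{\left(Z \right)} = 6 Z$
$h{\left(x,l \right)} = -13 - l$ ($h{\left(x,l \right)} = -8 - \left(5 + l\right) = -13 - l$)
$n{\left(m,y \right)} = -9$ ($n{\left(m,y \right)} = \left(-13 - 0\right) - -4 = \left(-13 + 0\right) + 4 = -13 + 4 = -9$)
$H = -48$ ($H = 6 \left(-4\right) 2 = \left(-24\right) 2 = -48$)
$n{\left(2,5 \right)} H = \left(-9\right) \left(-48\right) = 432$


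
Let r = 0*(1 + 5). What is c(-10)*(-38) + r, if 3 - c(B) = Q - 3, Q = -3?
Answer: -342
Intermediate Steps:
c(B) = 9 (c(B) = 3 - (-3 - 3) = 3 - 1*(-6) = 3 + 6 = 9)
r = 0 (r = 0*6 = 0)
c(-10)*(-38) + r = 9*(-38) + 0 = -342 + 0 = -342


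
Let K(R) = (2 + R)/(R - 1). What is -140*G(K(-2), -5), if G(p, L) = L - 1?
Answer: 840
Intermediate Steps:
K(R) = (2 + R)/(-1 + R)
G(p, L) = -1 + L
-140*G(K(-2), -5) = -140*(-1 - 5) = -140*(-6) = 840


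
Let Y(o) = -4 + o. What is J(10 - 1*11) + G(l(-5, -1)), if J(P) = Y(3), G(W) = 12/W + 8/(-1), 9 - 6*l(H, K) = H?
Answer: -27/7 ≈ -3.8571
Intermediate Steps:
l(H, K) = 3/2 - H/6
G(W) = -8 + 12/W (G(W) = 12/W + 8*(-1) = 12/W - 8 = -8 + 12/W)
J(P) = -1 (J(P) = -4 + 3 = -1)
J(10 - 1*11) + G(l(-5, -1)) = -1 + (-8 + 12/(3/2 - 1/6*(-5))) = -1 + (-8 + 12/(3/2 + 5/6)) = -1 + (-8 + 12/(7/3)) = -1 + (-8 + 12*(3/7)) = -1 + (-8 + 36/7) = -1 - 20/7 = -27/7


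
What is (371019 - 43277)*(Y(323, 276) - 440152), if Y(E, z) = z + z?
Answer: -144075383200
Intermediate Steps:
Y(E, z) = 2*z
(371019 - 43277)*(Y(323, 276) - 440152) = (371019 - 43277)*(2*276 - 440152) = 327742*(552 - 440152) = 327742*(-439600) = -144075383200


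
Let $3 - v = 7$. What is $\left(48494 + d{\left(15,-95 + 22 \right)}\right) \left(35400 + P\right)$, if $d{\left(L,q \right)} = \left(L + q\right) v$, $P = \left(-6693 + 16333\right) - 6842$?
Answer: $1861235748$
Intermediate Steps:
$v = -4$ ($v = 3 - 7 = -4$)
$P = 2798$ ($P = 9640 - 6842 = 2798$)
$d{\left(L,q \right)} = - 4 L - 4 q$ ($d{\left(L,q \right)} = \left(L + q\right) \left(-4\right) = - 4 L - 4 q$)
$\left(48494 + d{\left(15,-95 + 22 \right)}\right) \left(35400 + P\right) = \left(48494 - \left(60 + 4 \left(-95 + 22\right)\right)\right) \left(35400 + 2798\right) = \left(48494 - -232\right) 38198 = \left(48494 + \left(-60 + 292\right)\right) 38198 = \left(48494 + 232\right) 38198 = 48726 \cdot 38198 = 1861235748$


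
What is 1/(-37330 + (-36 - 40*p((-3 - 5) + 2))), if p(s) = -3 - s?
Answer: -1/37486 ≈ -2.6677e-5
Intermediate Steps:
1/(-37330 + (-36 - 40*p((-3 - 5) + 2))) = 1/(-37330 + (-36 - 40*(-3 - ((-3 - 5) + 2)))) = 1/(-37330 + (-36 - 40*(-3 - (-8 + 2)))) = 1/(-37330 + (-36 - 40*(-3 - 1*(-6)))) = 1/(-37330 + (-36 - 40*(-3 + 6))) = 1/(-37330 + (-36 - 40*3)) = 1/(-37330 + (-36 - 120)) = 1/(-37330 - 156) = 1/(-37486) = -1/37486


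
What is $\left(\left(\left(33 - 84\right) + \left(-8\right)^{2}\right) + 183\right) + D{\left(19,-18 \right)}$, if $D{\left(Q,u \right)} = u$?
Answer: $178$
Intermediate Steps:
$\left(\left(\left(33 - 84\right) + \left(-8\right)^{2}\right) + 183\right) + D{\left(19,-18 \right)} = \left(\left(\left(33 - 84\right) + \left(-8\right)^{2}\right) + 183\right) - 18 = \left(\left(-51 + 64\right) + 183\right) - 18 = \left(13 + 183\right) - 18 = 196 - 18 = 178$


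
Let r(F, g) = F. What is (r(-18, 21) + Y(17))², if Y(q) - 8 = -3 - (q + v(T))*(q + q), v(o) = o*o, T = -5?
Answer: 2076481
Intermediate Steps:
v(o) = o²
Y(q) = 5 - 2*q*(25 + q) (Y(q) = 8 + (-3 - (q + (-5)²)*(q + q)) = 8 + (-3 - (q + 25)*2*q) = 8 + (-3 - (25 + q)*2*q) = 8 + (-3 - 2*q*(25 + q)) = 5 - 2*q*(25 + q))
(r(-18, 21) + Y(17))² = (-18 + (5 - 50*17 - 2*17²))² = (-18 + (5 - 850 - 2*289))² = (-18 + (5 - 850 - 578))² = (-18 - 1423)² = (-1441)² = 2076481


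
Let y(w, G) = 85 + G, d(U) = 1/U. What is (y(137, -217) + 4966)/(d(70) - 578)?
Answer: -338380/40459 ≈ -8.3635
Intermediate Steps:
(y(137, -217) + 4966)/(d(70) - 578) = ((85 - 217) + 4966)/(1/70 - 578) = (-132 + 4966)/(1/70 - 578) = 4834/(-40459/70) = 4834*(-70/40459) = -338380/40459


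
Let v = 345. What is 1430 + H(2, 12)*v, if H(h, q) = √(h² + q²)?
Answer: 1430 + 690*√37 ≈ 5627.1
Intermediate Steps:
1430 + H(2, 12)*v = 1430 + √(2² + 12²)*345 = 1430 + √(4 + 144)*345 = 1430 + √148*345 = 1430 + (2*√37)*345 = 1430 + 690*√37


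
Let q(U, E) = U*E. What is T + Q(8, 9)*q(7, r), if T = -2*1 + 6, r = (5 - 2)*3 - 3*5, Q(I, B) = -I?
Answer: 340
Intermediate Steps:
r = -6 (r = 3*3 - 15 = 9 - 15 = -6)
T = 4 (T = -2 + 6 = 4)
q(U, E) = E*U
T + Q(8, 9)*q(7, r) = 4 + (-1*8)*(-6*7) = 4 - 8*(-42) = 4 + 336 = 340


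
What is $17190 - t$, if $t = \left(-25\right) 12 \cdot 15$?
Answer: $21690$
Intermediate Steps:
$t = -4500$ ($t = \left(-300\right) 15 = -4500$)
$17190 - t = 17190 - -4500 = 17190 + 4500 = 21690$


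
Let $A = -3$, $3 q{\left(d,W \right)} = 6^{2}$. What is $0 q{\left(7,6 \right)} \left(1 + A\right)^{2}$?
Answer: $0$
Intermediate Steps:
$q{\left(d,W \right)} = 12$ ($q{\left(d,W \right)} = \frac{6^{2}}{3} = \frac{1}{3} \cdot 36 = 12$)
$0 q{\left(7,6 \right)} \left(1 + A\right)^{2} = 0 \cdot 12 \left(1 - 3\right)^{2} = 0 \left(-2\right)^{2} = 0 \cdot 4 = 0$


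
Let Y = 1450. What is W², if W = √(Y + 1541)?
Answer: 2991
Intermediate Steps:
W = √2991 (W = √(1450 + 1541) = √2991 ≈ 54.690)
W² = (√2991)² = 2991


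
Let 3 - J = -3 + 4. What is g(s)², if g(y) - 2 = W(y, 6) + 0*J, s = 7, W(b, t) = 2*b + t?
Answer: 484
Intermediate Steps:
J = 2 (J = 3 - (-3 + 4) = 3 - 1*1 = 3 - 1 = 2)
W(b, t) = t + 2*b
g(y) = 8 + 2*y (g(y) = 2 + ((6 + 2*y) + 0*2) = 2 + ((6 + 2*y) + 0) = 2 + (6 + 2*y) = 8 + 2*y)
g(s)² = (8 + 2*7)² = (8 + 14)² = 22² = 484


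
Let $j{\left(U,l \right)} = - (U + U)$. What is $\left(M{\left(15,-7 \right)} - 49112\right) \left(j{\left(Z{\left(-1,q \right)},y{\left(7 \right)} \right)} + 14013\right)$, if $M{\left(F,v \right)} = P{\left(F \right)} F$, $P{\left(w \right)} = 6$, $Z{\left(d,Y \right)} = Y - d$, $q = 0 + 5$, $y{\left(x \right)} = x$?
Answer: $-686357022$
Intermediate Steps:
$q = 5$
$M{\left(F,v \right)} = 6 F$
$j{\left(U,l \right)} = - 2 U$
$\left(M{\left(15,-7 \right)} - 49112\right) \left(j{\left(Z{\left(-1,q \right)},y{\left(7 \right)} \right)} + 14013\right) = \left(6 \cdot 15 - 49112\right) \left(- 2 \left(5 - -1\right) + 14013\right) = \left(90 - 49112\right) \left(- 2 \left(5 + 1\right) + 14013\right) = - 49022 \left(\left(-2\right) 6 + 14013\right) = - 49022 \left(-12 + 14013\right) = \left(-49022\right) 14001 = -686357022$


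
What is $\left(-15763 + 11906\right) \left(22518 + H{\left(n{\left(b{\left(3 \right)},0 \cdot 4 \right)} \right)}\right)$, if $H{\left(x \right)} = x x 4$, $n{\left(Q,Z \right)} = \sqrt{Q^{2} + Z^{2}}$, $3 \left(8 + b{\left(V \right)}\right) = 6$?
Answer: $-87407334$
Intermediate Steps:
$b{\left(V \right)} = -6$ ($b{\left(V \right)} = -8 + \frac{1}{3} \cdot 6 = -8 + 2 = -6$)
$H{\left(x \right)} = 4 x^{2}$ ($H{\left(x \right)} = x^{2} \cdot 4 = 4 x^{2}$)
$\left(-15763 + 11906\right) \left(22518 + H{\left(n{\left(b{\left(3 \right)},0 \cdot 4 \right)} \right)}\right) = \left(-15763 + 11906\right) \left(22518 + 4 \left(\sqrt{\left(-6\right)^{2} + \left(0 \cdot 4\right)^{2}}\right)^{2}\right) = - 3857 \left(22518 + 4 \left(\sqrt{36 + 0^{2}}\right)^{2}\right) = - 3857 \left(22518 + 4 \left(\sqrt{36 + 0}\right)^{2}\right) = - 3857 \left(22518 + 4 \left(\sqrt{36}\right)^{2}\right) = - 3857 \left(22518 + 4 \cdot 6^{2}\right) = - 3857 \left(22518 + 4 \cdot 36\right) = - 3857 \left(22518 + 144\right) = \left(-3857\right) 22662 = -87407334$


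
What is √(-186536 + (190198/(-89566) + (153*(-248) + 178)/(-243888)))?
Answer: I*√1390767367815018752603982/2730509076 ≈ 431.9*I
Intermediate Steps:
√(-186536 + (190198/(-89566) + (153*(-248) + 178)/(-243888))) = √(-186536 + (190198*(-1/89566) + (-37944 + 178)*(-1/243888))) = √(-186536 + (-95099/44783 - 37766*(-1/243888))) = √(-186536 + (-95099/44783 + 18883/121944)) = √(-186536 - 10751115067/5461018152) = √(-1018687233116539/5461018152) = I*√1390767367815018752603982/2730509076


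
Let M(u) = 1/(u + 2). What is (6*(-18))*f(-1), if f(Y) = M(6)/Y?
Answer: 27/2 ≈ 13.500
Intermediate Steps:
M(u) = 1/(2 + u)
f(Y) = 1/(8*Y) (f(Y) = 1/((2 + 6)*Y) = 1/(8*Y))
(6*(-18))*f(-1) = (6*(-18))*((⅛)/(-1)) = -27*(-1)/2 = -108*(-⅛) = 27/2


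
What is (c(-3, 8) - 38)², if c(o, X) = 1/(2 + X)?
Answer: 143641/100 ≈ 1436.4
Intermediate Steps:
(c(-3, 8) - 38)² = (1/(2 + 8) - 38)² = (1/10 - 38)² = (⅒ - 38)² = (-379/10)² = 143641/100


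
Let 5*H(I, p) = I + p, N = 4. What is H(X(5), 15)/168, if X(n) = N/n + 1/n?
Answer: 2/105 ≈ 0.019048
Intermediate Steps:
X(n) = 5/n (X(n) = 4/n + 1/n = 5/n)
H(I, p) = I/5 + p/5 (H(I, p) = (I + p)/5 = I/5 + p/5)
H(X(5), 15)/168 = ((5/5)/5 + (⅕)*15)/168 = ((5*(⅕))/5 + 3)*(1/168) = ((⅕)*1 + 3)*(1/168) = (⅕ + 3)*(1/168) = (16/5)*(1/168) = 2/105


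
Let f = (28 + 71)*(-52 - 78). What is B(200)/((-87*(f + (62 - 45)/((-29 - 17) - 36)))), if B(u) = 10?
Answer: 820/91816059 ≈ 8.9309e-6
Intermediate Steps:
f = -12870 (f = 99*(-130) = -12870)
B(200)/((-87*(f + (62 - 45)/((-29 - 17) - 36)))) = 10/((-87*(-12870 + (62 - 45)/((-29 - 17) - 36)))) = 10/((-87*(-12870 + 17/(-46 - 36)))) = 10/((-87*(-12870 + 17/(-82)))) = 10/((-87*(-12870 + 17*(-1/82)))) = 10/((-87*(-12870 - 17/82))) = 10/((-87*(-1055357/82))) = 10/(91816059/82) = 10*(82/91816059) = 820/91816059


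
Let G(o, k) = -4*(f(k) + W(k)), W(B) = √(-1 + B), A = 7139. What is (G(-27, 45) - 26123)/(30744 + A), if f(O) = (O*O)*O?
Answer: -390623/37883 - 8*√11/37883 ≈ -10.312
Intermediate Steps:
f(O) = O³ (f(O) = O²*O = O³)
G(o, k) = -4*k³ - 4*√(-1 + k) (G(o, k) = -4*(k³ + √(-1 + k)) = -4*k³ - 4*√(-1 + k))
(G(-27, 45) - 26123)/(30744 + A) = ((-4*45³ - 4*√(-1 + 45)) - 26123)/(30744 + 7139) = ((-4*91125 - 8*√11) - 26123)/37883 = ((-364500 - 8*√11) - 26123)*(1/37883) = (-390623 - 8*√11)*(1/37883) = -390623/37883 - 8*√11/37883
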